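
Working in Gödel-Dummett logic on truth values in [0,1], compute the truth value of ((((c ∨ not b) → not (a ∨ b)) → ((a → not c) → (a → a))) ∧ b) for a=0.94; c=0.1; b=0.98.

0.98

not b: Gödel ¬ of 0.98 = 0 (operand ≠ 0)
(c ∨ not b) = max(0.1, 0) = 0.1
(a ∨ b) = max(0.94, 0.98) = 0.98
not (a ∨ b): Gödel ¬ of 0.98 = 0 (operand ≠ 0)
((c ∨ not b) → not (a ∨ b)): 0.1 > 0, so result = 0
not c: Gödel ¬ of 0.1 = 0 (operand ≠ 0)
(a → not c): 0.94 > 0, so result = 0
(a → a): 0.94 ≤ 0.94, so result = 1
((a → not c) → (a → a)): 0 ≤ 1, so result = 1
(((c ∨ not b) → not (a ∨ b)) → ((a → not c) → (a → a))): 0 ≤ 1, so result = 1
((((c ∨ not b) → not (a ∨ b)) → ((a → not c) → (a → a))) ∧ b) = min(1, 0.98) = 0.98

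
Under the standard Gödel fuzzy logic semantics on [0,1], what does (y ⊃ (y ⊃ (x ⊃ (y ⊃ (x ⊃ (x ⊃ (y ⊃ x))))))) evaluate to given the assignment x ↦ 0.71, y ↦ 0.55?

1.00

(y ⊃ x): 0.55 ≤ 0.71, so result = 1
(x ⊃ (y ⊃ x)): 0.71 ≤ 1, so result = 1
(x ⊃ (x ⊃ (y ⊃ x))): 0.71 ≤ 1, so result = 1
(y ⊃ (x ⊃ (x ⊃ (y ⊃ x)))): 0.55 ≤ 1, so result = 1
(x ⊃ (y ⊃ (x ⊃ (x ⊃ (y ⊃ x))))): 0.71 ≤ 1, so result = 1
(y ⊃ (x ⊃ (y ⊃ (x ⊃ (x ⊃ (y ⊃ x)))))): 0.55 ≤ 1, so result = 1
(y ⊃ (y ⊃ (x ⊃ (y ⊃ (x ⊃ (x ⊃ (y ⊃ x))))))): 0.55 ≤ 1, so result = 1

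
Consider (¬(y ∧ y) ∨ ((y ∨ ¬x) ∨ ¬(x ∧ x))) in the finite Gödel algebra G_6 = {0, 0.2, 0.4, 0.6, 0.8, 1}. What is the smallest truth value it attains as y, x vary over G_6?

0.20

The minimum is attained at y = 0.2, x = 0.2:
  (y ∧ y) = min(0.2, 0.2) = 0.2
  ¬(y ∧ y): Gödel ¬ of 0.2 = 0 (operand ≠ 0)
  ¬x: Gödel ¬ of 0.2 = 0 (operand ≠ 0)
  (y ∨ ¬x) = max(0.2, 0) = 0.2
  (x ∧ x) = min(0.2, 0.2) = 0.2
  ¬(x ∧ x): Gödel ¬ of 0.2 = 0 (operand ≠ 0)
  ((y ∨ ¬x) ∨ ¬(x ∧ x)) = max(0.2, 0) = 0.2
  (¬(y ∧ y) ∨ ((y ∨ ¬x) ∨ ¬(x ∧ x))) = max(0, 0.2) = 0.2
Checking all 36 assignments confirms none give a value below 0.20.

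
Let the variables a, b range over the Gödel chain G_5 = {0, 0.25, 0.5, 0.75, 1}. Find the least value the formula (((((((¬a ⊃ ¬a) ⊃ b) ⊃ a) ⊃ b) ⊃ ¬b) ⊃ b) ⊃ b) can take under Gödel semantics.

The minimum is attained at a = 0, b = 0.25:
  ¬a: Gödel ¬ of 0 = 1 (operand is 0)
  ¬a: Gödel ¬ of 0 = 1 (operand is 0)
  (¬a ⊃ ¬a): 1 ≤ 1, so result = 1
  ((¬a ⊃ ¬a) ⊃ b): 1 > 0.25, so result = 0.25
  (((¬a ⊃ ¬a) ⊃ b) ⊃ a): 0.25 > 0, so result = 0
  ((((¬a ⊃ ¬a) ⊃ b) ⊃ a) ⊃ b): 0 ≤ 0.25, so result = 1
  ¬b: Gödel ¬ of 0.25 = 0 (operand ≠ 0)
  (((((¬a ⊃ ¬a) ⊃ b) ⊃ a) ⊃ b) ⊃ ¬b): 1 > 0, so result = 0
  ((((((¬a ⊃ ¬a) ⊃ b) ⊃ a) ⊃ b) ⊃ ¬b) ⊃ b): 0 ≤ 0.25, so result = 1
  (((((((¬a ⊃ ¬a) ⊃ b) ⊃ a) ⊃ b) ⊃ ¬b) ⊃ b) ⊃ b): 1 > 0.25, so result = 0.25
Checking all 25 assignments confirms none give a value below 0.25.

0.25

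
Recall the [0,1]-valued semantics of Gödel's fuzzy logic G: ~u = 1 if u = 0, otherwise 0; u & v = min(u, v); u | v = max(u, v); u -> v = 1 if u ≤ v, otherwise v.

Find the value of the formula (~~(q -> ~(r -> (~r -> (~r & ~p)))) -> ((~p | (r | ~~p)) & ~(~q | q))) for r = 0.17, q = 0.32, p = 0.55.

~r: Gödel ¬ of 0.17 = 0 (operand ≠ 0)
~r: Gödel ¬ of 0.17 = 0 (operand ≠ 0)
~p: Gödel ¬ of 0.55 = 0 (operand ≠ 0)
(~r & ~p) = min(0, 0) = 0
(~r -> (~r & ~p)): 0 ≤ 0, so result = 1
(r -> (~r -> (~r & ~p))): 0.17 ≤ 1, so result = 1
~(r -> (~r -> (~r & ~p))): Gödel ¬ of 1 = 0 (operand ≠ 0)
(q -> ~(r -> (~r -> (~r & ~p)))): 0.32 > 0, so result = 0
~(q -> ~(r -> (~r -> (~r & ~p)))): Gödel ¬ of 0 = 1 (operand is 0)
~~(q -> ~(r -> (~r -> (~r & ~p)))): Gödel ¬ of 1 = 0 (operand ≠ 0)
~p: Gödel ¬ of 0.55 = 0 (operand ≠ 0)
~p: Gödel ¬ of 0.55 = 0 (operand ≠ 0)
~~p: Gödel ¬ of 0 = 1 (operand is 0)
(r | ~~p) = max(0.17, 1) = 1
(~p | (r | ~~p)) = max(0, 1) = 1
~q: Gödel ¬ of 0.32 = 0 (operand ≠ 0)
(~q | q) = max(0, 0.32) = 0.32
~(~q | q): Gödel ¬ of 0.32 = 0 (operand ≠ 0)
((~p | (r | ~~p)) & ~(~q | q)) = min(1, 0) = 0
(~~(q -> ~(r -> (~r -> (~r & ~p)))) -> ((~p | (r | ~~p)) & ~(~q | q))): 0 ≤ 0, so result = 1

1.00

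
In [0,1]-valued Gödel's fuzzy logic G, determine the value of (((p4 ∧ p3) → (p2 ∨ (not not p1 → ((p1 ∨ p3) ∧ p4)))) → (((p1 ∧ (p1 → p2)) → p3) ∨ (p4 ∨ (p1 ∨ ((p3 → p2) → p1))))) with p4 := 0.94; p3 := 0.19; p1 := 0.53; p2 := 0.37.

0.94

(p4 ∧ p3) = min(0.94, 0.19) = 0.19
not p1: Gödel ¬ of 0.53 = 0 (operand ≠ 0)
not not p1: Gödel ¬ of 0 = 1 (operand is 0)
(p1 ∨ p3) = max(0.53, 0.19) = 0.53
((p1 ∨ p3) ∧ p4) = min(0.53, 0.94) = 0.53
(not not p1 → ((p1 ∨ p3) ∧ p4)): 1 > 0.53, so result = 0.53
(p2 ∨ (not not p1 → ((p1 ∨ p3) ∧ p4))) = max(0.37, 0.53) = 0.53
((p4 ∧ p3) → (p2 ∨ (not not p1 → ((p1 ∨ p3) ∧ p4)))): 0.19 ≤ 0.53, so result = 1
(p1 → p2): 0.53 > 0.37, so result = 0.37
(p1 ∧ (p1 → p2)) = min(0.53, 0.37) = 0.37
((p1 ∧ (p1 → p2)) → p3): 0.37 > 0.19, so result = 0.19
(p3 → p2): 0.19 ≤ 0.37, so result = 1
((p3 → p2) → p1): 1 > 0.53, so result = 0.53
(p1 ∨ ((p3 → p2) → p1)) = max(0.53, 0.53) = 0.53
(p4 ∨ (p1 ∨ ((p3 → p2) → p1))) = max(0.94, 0.53) = 0.94
(((p1 ∧ (p1 → p2)) → p3) ∨ (p4 ∨ (p1 ∨ ((p3 → p2) → p1)))) = max(0.19, 0.94) = 0.94
(((p4 ∧ p3) → (p2 ∨ (not not p1 → ((p1 ∨ p3) ∧ p4)))) → (((p1 ∧ (p1 → p2)) → p3) ∨ (p4 ∨ (p1 ∨ ((p3 → p2) → p1))))): 1 > 0.94, so result = 0.94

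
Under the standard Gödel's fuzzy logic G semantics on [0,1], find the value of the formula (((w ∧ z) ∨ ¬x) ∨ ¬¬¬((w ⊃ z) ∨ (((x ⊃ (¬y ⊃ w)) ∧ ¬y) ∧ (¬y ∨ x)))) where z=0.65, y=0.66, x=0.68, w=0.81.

(w ∧ z) = min(0.81, 0.65) = 0.65
¬x: Gödel ¬ of 0.68 = 0 (operand ≠ 0)
((w ∧ z) ∨ ¬x) = max(0.65, 0) = 0.65
(w ⊃ z): 0.81 > 0.65, so result = 0.65
¬y: Gödel ¬ of 0.66 = 0 (operand ≠ 0)
(¬y ⊃ w): 0 ≤ 0.81, so result = 1
(x ⊃ (¬y ⊃ w)): 0.68 ≤ 1, so result = 1
¬y: Gödel ¬ of 0.66 = 0 (operand ≠ 0)
((x ⊃ (¬y ⊃ w)) ∧ ¬y) = min(1, 0) = 0
¬y: Gödel ¬ of 0.66 = 0 (operand ≠ 0)
(¬y ∨ x) = max(0, 0.68) = 0.68
(((x ⊃ (¬y ⊃ w)) ∧ ¬y) ∧ (¬y ∨ x)) = min(0, 0.68) = 0
((w ⊃ z) ∨ (((x ⊃ (¬y ⊃ w)) ∧ ¬y) ∧ (¬y ∨ x))) = max(0.65, 0) = 0.65
¬((w ⊃ z) ∨ (((x ⊃ (¬y ⊃ w)) ∧ ¬y) ∧ (¬y ∨ x))): Gödel ¬ of 0.65 = 0 (operand ≠ 0)
¬¬((w ⊃ z) ∨ (((x ⊃ (¬y ⊃ w)) ∧ ¬y) ∧ (¬y ∨ x))): Gödel ¬ of 0 = 1 (operand is 0)
¬¬¬((w ⊃ z) ∨ (((x ⊃ (¬y ⊃ w)) ∧ ¬y) ∧ (¬y ∨ x))): Gödel ¬ of 1 = 0 (operand ≠ 0)
(((w ∧ z) ∨ ¬x) ∨ ¬¬¬((w ⊃ z) ∨ (((x ⊃ (¬y ⊃ w)) ∧ ¬y) ∧ (¬y ∨ x)))) = max(0.65, 0) = 0.65

0.65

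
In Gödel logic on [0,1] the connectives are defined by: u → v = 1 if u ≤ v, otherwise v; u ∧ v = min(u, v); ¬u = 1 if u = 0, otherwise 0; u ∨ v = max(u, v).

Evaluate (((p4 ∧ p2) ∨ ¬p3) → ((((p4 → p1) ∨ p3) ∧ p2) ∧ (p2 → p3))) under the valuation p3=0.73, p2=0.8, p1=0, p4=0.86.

(p4 ∧ p2) = min(0.86, 0.8) = 0.8
¬p3: Gödel ¬ of 0.73 = 0 (operand ≠ 0)
((p4 ∧ p2) ∨ ¬p3) = max(0.8, 0) = 0.8
(p4 → p1): 0.86 > 0, so result = 0
((p4 → p1) ∨ p3) = max(0, 0.73) = 0.73
(((p4 → p1) ∨ p3) ∧ p2) = min(0.73, 0.8) = 0.73
(p2 → p3): 0.8 > 0.73, so result = 0.73
((((p4 → p1) ∨ p3) ∧ p2) ∧ (p2 → p3)) = min(0.73, 0.73) = 0.73
(((p4 ∧ p2) ∨ ¬p3) → ((((p4 → p1) ∨ p3) ∧ p2) ∧ (p2 → p3))): 0.8 > 0.73, so result = 0.73

0.73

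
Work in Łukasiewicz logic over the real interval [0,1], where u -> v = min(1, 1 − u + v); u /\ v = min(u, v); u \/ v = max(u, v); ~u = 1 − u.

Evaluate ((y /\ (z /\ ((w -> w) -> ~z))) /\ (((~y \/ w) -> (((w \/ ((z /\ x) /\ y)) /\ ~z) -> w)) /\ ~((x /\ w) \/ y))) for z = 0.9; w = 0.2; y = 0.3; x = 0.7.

0.10

(w -> w): min(1, 1 − 0.2 + 0.2) = 1
~z: Łukasiewicz ¬ gives 1 − 0.9 = 0.1
((w -> w) -> ~z): min(1, 1 − 1 + 0.1) = 0.1
(z /\ ((w -> w) -> ~z)) = min(0.9, 0.1) = 0.1
(y /\ (z /\ ((w -> w) -> ~z))) = min(0.3, 0.1) = 0.1
~y: Łukasiewicz ¬ gives 1 − 0.3 = 0.7
(~y \/ w) = max(0.7, 0.2) = 0.7
(z /\ x) = min(0.9, 0.7) = 0.7
((z /\ x) /\ y) = min(0.7, 0.3) = 0.3
(w \/ ((z /\ x) /\ y)) = max(0.2, 0.3) = 0.3
~z: Łukasiewicz ¬ gives 1 − 0.9 = 0.1
((w \/ ((z /\ x) /\ y)) /\ ~z) = min(0.3, 0.1) = 0.1
(((w \/ ((z /\ x) /\ y)) /\ ~z) -> w): min(1, 1 − 0.1 + 0.2) = 1
((~y \/ w) -> (((w \/ ((z /\ x) /\ y)) /\ ~z) -> w)): min(1, 1 − 0.7 + 1) = 1
(x /\ w) = min(0.7, 0.2) = 0.2
((x /\ w) \/ y) = max(0.2, 0.3) = 0.3
~((x /\ w) \/ y): Łukasiewicz ¬ gives 1 − 0.3 = 0.7
(((~y \/ w) -> (((w \/ ((z /\ x) /\ y)) /\ ~z) -> w)) /\ ~((x /\ w) \/ y)) = min(1, 0.7) = 0.7
((y /\ (z /\ ((w -> w) -> ~z))) /\ (((~y \/ w) -> (((w \/ ((z /\ x) /\ y)) /\ ~z) -> w)) /\ ~((x /\ w) \/ y))) = min(0.1, 0.7) = 0.1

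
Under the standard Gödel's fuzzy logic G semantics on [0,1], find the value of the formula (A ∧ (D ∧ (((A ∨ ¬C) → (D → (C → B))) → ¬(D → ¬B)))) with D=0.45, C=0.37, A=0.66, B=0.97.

¬C: Gödel ¬ of 0.37 = 0 (operand ≠ 0)
(A ∨ ¬C) = max(0.66, 0) = 0.66
(C → B): 0.37 ≤ 0.97, so result = 1
(D → (C → B)): 0.45 ≤ 1, so result = 1
((A ∨ ¬C) → (D → (C → B))): 0.66 ≤ 1, so result = 1
¬B: Gödel ¬ of 0.97 = 0 (operand ≠ 0)
(D → ¬B): 0.45 > 0, so result = 0
¬(D → ¬B): Gödel ¬ of 0 = 1 (operand is 0)
(((A ∨ ¬C) → (D → (C → B))) → ¬(D → ¬B)): 1 ≤ 1, so result = 1
(D ∧ (((A ∨ ¬C) → (D → (C → B))) → ¬(D → ¬B))) = min(0.45, 1) = 0.45
(A ∧ (D ∧ (((A ∨ ¬C) → (D → (C → B))) → ¬(D → ¬B)))) = min(0.66, 0.45) = 0.45

0.45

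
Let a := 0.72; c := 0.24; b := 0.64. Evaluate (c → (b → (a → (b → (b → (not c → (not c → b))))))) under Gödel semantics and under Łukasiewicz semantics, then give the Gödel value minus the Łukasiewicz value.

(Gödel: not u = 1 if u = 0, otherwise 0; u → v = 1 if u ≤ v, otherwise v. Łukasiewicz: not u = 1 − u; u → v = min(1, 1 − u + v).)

Gödel evaluation:
  not c: Gödel ¬ of 0.24 = 0 (operand ≠ 0)
  not c: Gödel ¬ of 0.24 = 0 (operand ≠ 0)
  (not c → b): 0 ≤ 0.64, so result = 1
  (not c → (not c → b)): 0 ≤ 1, so result = 1
  (b → (not c → (not c → b))): 0.64 ≤ 1, so result = 1
  (b → (b → (not c → (not c → b)))): 0.64 ≤ 1, so result = 1
  (a → (b → (b → (not c → (not c → b))))): 0.72 ≤ 1, so result = 1
  (b → (a → (b → (b → (not c → (not c → b)))))): 0.64 ≤ 1, so result = 1
  (c → (b → (a → (b → (b → (not c → (not c → b))))))): 0.24 ≤ 1, so result = 1
  Gödel value = 1
Łukasiewicz evaluation:
  not c: Łukasiewicz ¬ gives 1 − 0.24 = 0.76
  not c: Łukasiewicz ¬ gives 1 − 0.24 = 0.76
  (not c → b): min(1, 1 − 0.76 + 0.64) = 0.88
  (not c → (not c → b)): min(1, 1 − 0.76 + 0.88) = 1
  (b → (not c → (not c → b))): min(1, 1 − 0.64 + 1) = 1
  (b → (b → (not c → (not c → b)))): min(1, 1 − 0.64 + 1) = 1
  (a → (b → (b → (not c → (not c → b))))): min(1, 1 − 0.72 + 1) = 1
  (b → (a → (b → (b → (not c → (not c → b)))))): min(1, 1 − 0.64 + 1) = 1
  (c → (b → (a → (b → (b → (not c → (not c → b))))))): min(1, 1 − 0.24 + 1) = 1
  Łukasiewicz value = 1
Difference: 1 − 1 = 0.00

0.00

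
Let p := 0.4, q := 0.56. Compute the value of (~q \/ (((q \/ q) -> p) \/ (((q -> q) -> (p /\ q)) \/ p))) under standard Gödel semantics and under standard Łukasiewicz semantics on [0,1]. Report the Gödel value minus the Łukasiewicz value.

-0.44

Gödel evaluation:
  ~q: Gödel ¬ of 0.56 = 0 (operand ≠ 0)
  (q \/ q) = max(0.56, 0.56) = 0.56
  ((q \/ q) -> p): 0.56 > 0.4, so result = 0.4
  (q -> q): 0.56 ≤ 0.56, so result = 1
  (p /\ q) = min(0.4, 0.56) = 0.4
  ((q -> q) -> (p /\ q)): 1 > 0.4, so result = 0.4
  (((q -> q) -> (p /\ q)) \/ p) = max(0.4, 0.4) = 0.4
  (((q \/ q) -> p) \/ (((q -> q) -> (p /\ q)) \/ p)) = max(0.4, 0.4) = 0.4
  (~q \/ (((q \/ q) -> p) \/ (((q -> q) -> (p /\ q)) \/ p))) = max(0, 0.4) = 0.4
  Gödel value = 0.4
Łukasiewicz evaluation:
  ~q: Łukasiewicz ¬ gives 1 − 0.56 = 0.44
  (q \/ q) = max(0.56, 0.56) = 0.56
  ((q \/ q) -> p): min(1, 1 − 0.56 + 0.4) = 0.84
  (q -> q): min(1, 1 − 0.56 + 0.56) = 1
  (p /\ q) = min(0.4, 0.56) = 0.4
  ((q -> q) -> (p /\ q)): min(1, 1 − 1 + 0.4) = 0.4
  (((q -> q) -> (p /\ q)) \/ p) = max(0.4, 0.4) = 0.4
  (((q \/ q) -> p) \/ (((q -> q) -> (p /\ q)) \/ p)) = max(0.84, 0.4) = 0.84
  (~q \/ (((q \/ q) -> p) \/ (((q -> q) -> (p /\ q)) \/ p))) = max(0.44, 0.84) = 0.84
  Łukasiewicz value = 0.84
Difference: 0.4 − 0.84 = -0.44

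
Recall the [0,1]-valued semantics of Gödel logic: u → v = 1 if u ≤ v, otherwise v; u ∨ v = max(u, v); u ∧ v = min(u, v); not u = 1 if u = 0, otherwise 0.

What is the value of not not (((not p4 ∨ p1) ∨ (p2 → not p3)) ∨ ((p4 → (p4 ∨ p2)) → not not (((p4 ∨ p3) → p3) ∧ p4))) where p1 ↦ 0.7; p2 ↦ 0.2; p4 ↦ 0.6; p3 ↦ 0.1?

not p4: Gödel ¬ of 0.6 = 0 (operand ≠ 0)
(not p4 ∨ p1) = max(0, 0.7) = 0.7
not p3: Gödel ¬ of 0.1 = 0 (operand ≠ 0)
(p2 → not p3): 0.2 > 0, so result = 0
((not p4 ∨ p1) ∨ (p2 → not p3)) = max(0.7, 0) = 0.7
(p4 ∨ p2) = max(0.6, 0.2) = 0.6
(p4 → (p4 ∨ p2)): 0.6 ≤ 0.6, so result = 1
(p4 ∨ p3) = max(0.6, 0.1) = 0.6
((p4 ∨ p3) → p3): 0.6 > 0.1, so result = 0.1
(((p4 ∨ p3) → p3) ∧ p4) = min(0.1, 0.6) = 0.1
not (((p4 ∨ p3) → p3) ∧ p4): Gödel ¬ of 0.1 = 0 (operand ≠ 0)
not not (((p4 ∨ p3) → p3) ∧ p4): Gödel ¬ of 0 = 1 (operand is 0)
((p4 → (p4 ∨ p2)) → not not (((p4 ∨ p3) → p3) ∧ p4)): 1 ≤ 1, so result = 1
(((not p4 ∨ p1) ∨ (p2 → not p3)) ∨ ((p4 → (p4 ∨ p2)) → not not (((p4 ∨ p3) → p3) ∧ p4))) = max(0.7, 1) = 1
not (((not p4 ∨ p1) ∨ (p2 → not p3)) ∨ ((p4 → (p4 ∨ p2)) → not not (((p4 ∨ p3) → p3) ∧ p4))): Gödel ¬ of 1 = 0 (operand ≠ 0)
not not (((not p4 ∨ p1) ∨ (p2 → not p3)) ∨ ((p4 → (p4 ∨ p2)) → not not (((p4 ∨ p3) → p3) ∧ p4))): Gödel ¬ of 0 = 1 (operand is 0)

1.00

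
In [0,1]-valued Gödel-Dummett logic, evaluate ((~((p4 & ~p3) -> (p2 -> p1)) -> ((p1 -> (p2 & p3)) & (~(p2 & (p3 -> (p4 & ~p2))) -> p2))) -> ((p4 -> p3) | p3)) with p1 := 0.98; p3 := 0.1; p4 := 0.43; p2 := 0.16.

~p3: Gödel ¬ of 0.1 = 0 (operand ≠ 0)
(p4 & ~p3) = min(0.43, 0) = 0
(p2 -> p1): 0.16 ≤ 0.98, so result = 1
((p4 & ~p3) -> (p2 -> p1)): 0 ≤ 1, so result = 1
~((p4 & ~p3) -> (p2 -> p1)): Gödel ¬ of 1 = 0 (operand ≠ 0)
(p2 & p3) = min(0.16, 0.1) = 0.1
(p1 -> (p2 & p3)): 0.98 > 0.1, so result = 0.1
~p2: Gödel ¬ of 0.16 = 0 (operand ≠ 0)
(p4 & ~p2) = min(0.43, 0) = 0
(p3 -> (p4 & ~p2)): 0.1 > 0, so result = 0
(p2 & (p3 -> (p4 & ~p2))) = min(0.16, 0) = 0
~(p2 & (p3 -> (p4 & ~p2))): Gödel ¬ of 0 = 1 (operand is 0)
(~(p2 & (p3 -> (p4 & ~p2))) -> p2): 1 > 0.16, so result = 0.16
((p1 -> (p2 & p3)) & (~(p2 & (p3 -> (p4 & ~p2))) -> p2)) = min(0.1, 0.16) = 0.1
(~((p4 & ~p3) -> (p2 -> p1)) -> ((p1 -> (p2 & p3)) & (~(p2 & (p3 -> (p4 & ~p2))) -> p2))): 0 ≤ 0.1, so result = 1
(p4 -> p3): 0.43 > 0.1, so result = 0.1
((p4 -> p3) | p3) = max(0.1, 0.1) = 0.1
((~((p4 & ~p3) -> (p2 -> p1)) -> ((p1 -> (p2 & p3)) & (~(p2 & (p3 -> (p4 & ~p2))) -> p2))) -> ((p4 -> p3) | p3)): 1 > 0.1, so result = 0.1

0.10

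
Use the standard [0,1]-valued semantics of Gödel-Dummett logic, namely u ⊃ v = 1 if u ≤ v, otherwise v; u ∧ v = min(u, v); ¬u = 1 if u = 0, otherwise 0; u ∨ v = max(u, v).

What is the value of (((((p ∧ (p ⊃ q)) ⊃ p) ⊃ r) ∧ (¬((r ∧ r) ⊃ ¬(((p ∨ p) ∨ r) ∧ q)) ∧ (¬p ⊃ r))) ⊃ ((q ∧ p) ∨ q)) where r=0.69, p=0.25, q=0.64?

0.64

(p ⊃ q): 0.25 ≤ 0.64, so result = 1
(p ∧ (p ⊃ q)) = min(0.25, 1) = 0.25
((p ∧ (p ⊃ q)) ⊃ p): 0.25 ≤ 0.25, so result = 1
(((p ∧ (p ⊃ q)) ⊃ p) ⊃ r): 1 > 0.69, so result = 0.69
(r ∧ r) = min(0.69, 0.69) = 0.69
(p ∨ p) = max(0.25, 0.25) = 0.25
((p ∨ p) ∨ r) = max(0.25, 0.69) = 0.69
(((p ∨ p) ∨ r) ∧ q) = min(0.69, 0.64) = 0.64
¬(((p ∨ p) ∨ r) ∧ q): Gödel ¬ of 0.64 = 0 (operand ≠ 0)
((r ∧ r) ⊃ ¬(((p ∨ p) ∨ r) ∧ q)): 0.69 > 0, so result = 0
¬((r ∧ r) ⊃ ¬(((p ∨ p) ∨ r) ∧ q)): Gödel ¬ of 0 = 1 (operand is 0)
¬p: Gödel ¬ of 0.25 = 0 (operand ≠ 0)
(¬p ⊃ r): 0 ≤ 0.69, so result = 1
(¬((r ∧ r) ⊃ ¬(((p ∨ p) ∨ r) ∧ q)) ∧ (¬p ⊃ r)) = min(1, 1) = 1
((((p ∧ (p ⊃ q)) ⊃ p) ⊃ r) ∧ (¬((r ∧ r) ⊃ ¬(((p ∨ p) ∨ r) ∧ q)) ∧ (¬p ⊃ r))) = min(0.69, 1) = 0.69
(q ∧ p) = min(0.64, 0.25) = 0.25
((q ∧ p) ∨ q) = max(0.25, 0.64) = 0.64
(((((p ∧ (p ⊃ q)) ⊃ p) ⊃ r) ∧ (¬((r ∧ r) ⊃ ¬(((p ∨ p) ∨ r) ∧ q)) ∧ (¬p ⊃ r))) ⊃ ((q ∧ p) ∨ q)): 0.69 > 0.64, so result = 0.64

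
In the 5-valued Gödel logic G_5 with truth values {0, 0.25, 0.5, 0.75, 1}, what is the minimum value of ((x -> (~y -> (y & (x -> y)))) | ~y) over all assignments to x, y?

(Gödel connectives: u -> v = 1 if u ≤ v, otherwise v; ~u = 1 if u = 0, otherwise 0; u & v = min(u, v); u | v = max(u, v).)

Every assignment gives 1. For instance at x = 0, y = 0:
  ~y: Gödel ¬ of 0 = 1 (operand is 0)
  (x -> y): 0 ≤ 0, so result = 1
  (y & (x -> y)) = min(0, 1) = 0
  (~y -> (y & (x -> y))): 1 > 0, so result = 0
  (x -> (~y -> (y & (x -> y)))): 0 ≤ 0, so result = 1
  ~y: Gödel ¬ of 0 = 1 (operand is 0)
  ((x -> (~y -> (y & (x -> y)))) | ~y) = max(1, 1) = 1
All 25 assignments give value 1 — the formula is a G_5-tautology.

1.00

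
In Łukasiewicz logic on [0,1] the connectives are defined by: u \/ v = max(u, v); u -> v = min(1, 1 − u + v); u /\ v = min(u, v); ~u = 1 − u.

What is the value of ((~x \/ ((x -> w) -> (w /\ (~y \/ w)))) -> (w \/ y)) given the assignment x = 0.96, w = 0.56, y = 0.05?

~x: Łukasiewicz ¬ gives 1 − 0.96 = 0.04
(x -> w): min(1, 1 − 0.96 + 0.56) = 0.6
~y: Łukasiewicz ¬ gives 1 − 0.05 = 0.95
(~y \/ w) = max(0.95, 0.56) = 0.95
(w /\ (~y \/ w)) = min(0.56, 0.95) = 0.56
((x -> w) -> (w /\ (~y \/ w))): min(1, 1 − 0.6 + 0.56) = 0.96
(~x \/ ((x -> w) -> (w /\ (~y \/ w)))) = max(0.04, 0.96) = 0.96
(w \/ y) = max(0.56, 0.05) = 0.56
((~x \/ ((x -> w) -> (w /\ (~y \/ w)))) -> (w \/ y)): min(1, 1 − 0.96 + 0.56) = 0.6

0.60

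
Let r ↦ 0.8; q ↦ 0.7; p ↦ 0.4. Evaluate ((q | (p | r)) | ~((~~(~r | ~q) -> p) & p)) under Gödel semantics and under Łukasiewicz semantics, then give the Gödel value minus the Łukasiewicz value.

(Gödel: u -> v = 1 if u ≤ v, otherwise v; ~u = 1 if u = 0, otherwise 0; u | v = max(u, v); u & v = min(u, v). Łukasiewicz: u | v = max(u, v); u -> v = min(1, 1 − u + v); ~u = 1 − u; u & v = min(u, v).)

0.00

Gödel evaluation:
  (p | r) = max(0.4, 0.8) = 0.8
  (q | (p | r)) = max(0.7, 0.8) = 0.8
  ~r: Gödel ¬ of 0.8 = 0 (operand ≠ 0)
  ~q: Gödel ¬ of 0.7 = 0 (operand ≠ 0)
  (~r | ~q) = max(0, 0) = 0
  ~(~r | ~q): Gödel ¬ of 0 = 1 (operand is 0)
  ~~(~r | ~q): Gödel ¬ of 1 = 0 (operand ≠ 0)
  (~~(~r | ~q) -> p): 0 ≤ 0.4, so result = 1
  ((~~(~r | ~q) -> p) & p) = min(1, 0.4) = 0.4
  ~((~~(~r | ~q) -> p) & p): Gödel ¬ of 0.4 = 0 (operand ≠ 0)
  ((q | (p | r)) | ~((~~(~r | ~q) -> p) & p)) = max(0.8, 0) = 0.8
  Gödel value = 0.8
Łukasiewicz evaluation:
  (p | r) = max(0.4, 0.8) = 0.8
  (q | (p | r)) = max(0.7, 0.8) = 0.8
  ~r: Łukasiewicz ¬ gives 1 − 0.8 = 0.2
  ~q: Łukasiewicz ¬ gives 1 − 0.7 = 0.3
  (~r | ~q) = max(0.2, 0.3) = 0.3
  ~(~r | ~q): Łukasiewicz ¬ gives 1 − 0.3 = 0.7
  ~~(~r | ~q): Łukasiewicz ¬ gives 1 − 0.7 = 0.3
  (~~(~r | ~q) -> p): min(1, 1 − 0.3 + 0.4) = 1
  ((~~(~r | ~q) -> p) & p) = min(1, 0.4) = 0.4
  ~((~~(~r | ~q) -> p) & p): Łukasiewicz ¬ gives 1 − 0.4 = 0.6
  ((q | (p | r)) | ~((~~(~r | ~q) -> p) & p)) = max(0.8, 0.6) = 0.8
  Łukasiewicz value = 0.8
Difference: 0.8 − 0.8 = 0.00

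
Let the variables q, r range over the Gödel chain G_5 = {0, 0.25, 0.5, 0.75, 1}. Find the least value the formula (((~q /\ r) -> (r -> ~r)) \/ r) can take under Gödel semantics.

The minimum is attained at q = 0, r = 0.25:
  ~q: Gödel ¬ of 0 = 1 (operand is 0)
  (~q /\ r) = min(1, 0.25) = 0.25
  ~r: Gödel ¬ of 0.25 = 0 (operand ≠ 0)
  (r -> ~r): 0.25 > 0, so result = 0
  ((~q /\ r) -> (r -> ~r)): 0.25 > 0, so result = 0
  (((~q /\ r) -> (r -> ~r)) \/ r) = max(0, 0.25) = 0.25
Checking all 25 assignments confirms none give a value below 0.25.

0.25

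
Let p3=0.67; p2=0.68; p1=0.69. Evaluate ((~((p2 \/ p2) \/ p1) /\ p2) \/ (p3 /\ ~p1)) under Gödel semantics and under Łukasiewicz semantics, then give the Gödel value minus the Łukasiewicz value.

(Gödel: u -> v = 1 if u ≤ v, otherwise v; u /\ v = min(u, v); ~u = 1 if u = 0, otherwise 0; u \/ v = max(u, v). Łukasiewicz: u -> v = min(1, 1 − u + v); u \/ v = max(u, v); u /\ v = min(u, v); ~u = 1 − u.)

Gödel evaluation:
  (p2 \/ p2) = max(0.68, 0.68) = 0.68
  ((p2 \/ p2) \/ p1) = max(0.68, 0.69) = 0.69
  ~((p2 \/ p2) \/ p1): Gödel ¬ of 0.69 = 0 (operand ≠ 0)
  (~((p2 \/ p2) \/ p1) /\ p2) = min(0, 0.68) = 0
  ~p1: Gödel ¬ of 0.69 = 0 (operand ≠ 0)
  (p3 /\ ~p1) = min(0.67, 0) = 0
  ((~((p2 \/ p2) \/ p1) /\ p2) \/ (p3 /\ ~p1)) = max(0, 0) = 0
  Gödel value = 0
Łukasiewicz evaluation:
  (p2 \/ p2) = max(0.68, 0.68) = 0.68
  ((p2 \/ p2) \/ p1) = max(0.68, 0.69) = 0.69
  ~((p2 \/ p2) \/ p1): Łukasiewicz ¬ gives 1 − 0.69 = 0.31
  (~((p2 \/ p2) \/ p1) /\ p2) = min(0.31, 0.68) = 0.31
  ~p1: Łukasiewicz ¬ gives 1 − 0.69 = 0.31
  (p3 /\ ~p1) = min(0.67, 0.31) = 0.31
  ((~((p2 \/ p2) \/ p1) /\ p2) \/ (p3 /\ ~p1)) = max(0.31, 0.31) = 0.31
  Łukasiewicz value = 0.31
Difference: 0 − 0.31 = -0.31

-0.31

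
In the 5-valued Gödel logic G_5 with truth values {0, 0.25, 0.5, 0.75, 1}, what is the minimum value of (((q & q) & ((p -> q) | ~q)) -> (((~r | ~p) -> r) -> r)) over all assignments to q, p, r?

The minimum is attained at q = 0.5, p = 0.25, r = 0.25:
  (q & q) = min(0.5, 0.5) = 0.5
  (p -> q): 0.25 ≤ 0.5, so result = 1
  ~q: Gödel ¬ of 0.5 = 0 (operand ≠ 0)
  ((p -> q) | ~q) = max(1, 0) = 1
  ((q & q) & ((p -> q) | ~q)) = min(0.5, 1) = 0.5
  ~r: Gödel ¬ of 0.25 = 0 (operand ≠ 0)
  ~p: Gödel ¬ of 0.25 = 0 (operand ≠ 0)
  (~r | ~p) = max(0, 0) = 0
  ((~r | ~p) -> r): 0 ≤ 0.25, so result = 1
  (((~r | ~p) -> r) -> r): 1 > 0.25, so result = 0.25
  (((q & q) & ((p -> q) | ~q)) -> (((~r | ~p) -> r) -> r)): 0.5 > 0.25, so result = 0.25
Checking all 125 assignments confirms none give a value below 0.25.

0.25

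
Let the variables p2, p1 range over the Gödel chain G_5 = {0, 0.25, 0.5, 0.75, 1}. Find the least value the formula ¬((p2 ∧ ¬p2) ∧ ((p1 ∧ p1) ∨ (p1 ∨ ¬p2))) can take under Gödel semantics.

Every assignment gives 1. For instance at p2 = 0, p1 = 0:
  ¬p2: Gödel ¬ of 0 = 1 (operand is 0)
  (p2 ∧ ¬p2) = min(0, 1) = 0
  (p1 ∧ p1) = min(0, 0) = 0
  ¬p2: Gödel ¬ of 0 = 1 (operand is 0)
  (p1 ∨ ¬p2) = max(0, 1) = 1
  ((p1 ∧ p1) ∨ (p1 ∨ ¬p2)) = max(0, 1) = 1
  ((p2 ∧ ¬p2) ∧ ((p1 ∧ p1) ∨ (p1 ∨ ¬p2))) = min(0, 1) = 0
  ¬((p2 ∧ ¬p2) ∧ ((p1 ∧ p1) ∨ (p1 ∨ ¬p2))): Gödel ¬ of 0 = 1 (operand is 0)
All 25 assignments give value 1 — the formula is a G_5-tautology.

1.00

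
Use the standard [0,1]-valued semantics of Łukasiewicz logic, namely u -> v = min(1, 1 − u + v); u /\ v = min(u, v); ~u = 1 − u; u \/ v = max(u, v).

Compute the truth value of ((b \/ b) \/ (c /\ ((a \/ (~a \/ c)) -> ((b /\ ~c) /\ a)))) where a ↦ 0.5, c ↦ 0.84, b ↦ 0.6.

0.60

(b \/ b) = max(0.6, 0.6) = 0.6
~a: Łukasiewicz ¬ gives 1 − 0.5 = 0.5
(~a \/ c) = max(0.5, 0.84) = 0.84
(a \/ (~a \/ c)) = max(0.5, 0.84) = 0.84
~c: Łukasiewicz ¬ gives 1 − 0.84 = 0.16
(b /\ ~c) = min(0.6, 0.16) = 0.16
((b /\ ~c) /\ a) = min(0.16, 0.5) = 0.16
((a \/ (~a \/ c)) -> ((b /\ ~c) /\ a)): min(1, 1 − 0.84 + 0.16) = 0.32
(c /\ ((a \/ (~a \/ c)) -> ((b /\ ~c) /\ a))) = min(0.84, 0.32) = 0.32
((b \/ b) \/ (c /\ ((a \/ (~a \/ c)) -> ((b /\ ~c) /\ a)))) = max(0.6, 0.32) = 0.6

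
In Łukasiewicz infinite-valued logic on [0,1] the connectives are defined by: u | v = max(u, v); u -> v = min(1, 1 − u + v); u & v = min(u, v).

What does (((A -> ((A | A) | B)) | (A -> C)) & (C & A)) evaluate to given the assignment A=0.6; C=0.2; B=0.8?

(A | A) = max(0.6, 0.6) = 0.6
((A | A) | B) = max(0.6, 0.8) = 0.8
(A -> ((A | A) | B)): min(1, 1 − 0.6 + 0.8) = 1
(A -> C): min(1, 1 − 0.6 + 0.2) = 0.6
((A -> ((A | A) | B)) | (A -> C)) = max(1, 0.6) = 1
(C & A) = min(0.2, 0.6) = 0.2
(((A -> ((A | A) | B)) | (A -> C)) & (C & A)) = min(1, 0.2) = 0.2

0.20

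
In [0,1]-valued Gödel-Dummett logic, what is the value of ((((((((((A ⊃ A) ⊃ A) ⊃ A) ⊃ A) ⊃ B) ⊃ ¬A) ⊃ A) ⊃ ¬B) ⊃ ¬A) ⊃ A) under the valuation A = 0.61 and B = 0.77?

0.61

(A ⊃ A): 0.61 ≤ 0.61, so result = 1
((A ⊃ A) ⊃ A): 1 > 0.61, so result = 0.61
(((A ⊃ A) ⊃ A) ⊃ A): 0.61 ≤ 0.61, so result = 1
((((A ⊃ A) ⊃ A) ⊃ A) ⊃ A): 1 > 0.61, so result = 0.61
(((((A ⊃ A) ⊃ A) ⊃ A) ⊃ A) ⊃ B): 0.61 ≤ 0.77, so result = 1
¬A: Gödel ¬ of 0.61 = 0 (operand ≠ 0)
((((((A ⊃ A) ⊃ A) ⊃ A) ⊃ A) ⊃ B) ⊃ ¬A): 1 > 0, so result = 0
(((((((A ⊃ A) ⊃ A) ⊃ A) ⊃ A) ⊃ B) ⊃ ¬A) ⊃ A): 0 ≤ 0.61, so result = 1
¬B: Gödel ¬ of 0.77 = 0 (operand ≠ 0)
((((((((A ⊃ A) ⊃ A) ⊃ A) ⊃ A) ⊃ B) ⊃ ¬A) ⊃ A) ⊃ ¬B): 1 > 0, so result = 0
¬A: Gödel ¬ of 0.61 = 0 (operand ≠ 0)
(((((((((A ⊃ A) ⊃ A) ⊃ A) ⊃ A) ⊃ B) ⊃ ¬A) ⊃ A) ⊃ ¬B) ⊃ ¬A): 0 ≤ 0, so result = 1
((((((((((A ⊃ A) ⊃ A) ⊃ A) ⊃ A) ⊃ B) ⊃ ¬A) ⊃ A) ⊃ ¬B) ⊃ ¬A) ⊃ A): 1 > 0.61, so result = 0.61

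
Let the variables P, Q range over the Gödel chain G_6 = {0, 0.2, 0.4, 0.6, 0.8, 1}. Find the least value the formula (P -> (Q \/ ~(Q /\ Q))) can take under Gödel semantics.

The minimum is attained at P = 0.4, Q = 0.2:
  (Q /\ Q) = min(0.2, 0.2) = 0.2
  ~(Q /\ Q): Gödel ¬ of 0.2 = 0 (operand ≠ 0)
  (Q \/ ~(Q /\ Q)) = max(0.2, 0) = 0.2
  (P -> (Q \/ ~(Q /\ Q))): 0.4 > 0.2, so result = 0.2
Checking all 36 assignments confirms none give a value below 0.20.

0.20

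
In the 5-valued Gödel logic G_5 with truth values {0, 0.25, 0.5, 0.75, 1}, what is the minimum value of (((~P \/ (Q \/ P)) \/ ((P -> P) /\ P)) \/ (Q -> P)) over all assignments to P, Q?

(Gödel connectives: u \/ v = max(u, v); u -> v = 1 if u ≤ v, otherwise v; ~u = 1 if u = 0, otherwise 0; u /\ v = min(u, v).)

The minimum is attained at P = 0.25, Q = 0.5:
  ~P: Gödel ¬ of 0.25 = 0 (operand ≠ 0)
  (Q \/ P) = max(0.5, 0.25) = 0.5
  (~P \/ (Q \/ P)) = max(0, 0.5) = 0.5
  (P -> P): 0.25 ≤ 0.25, so result = 1
  ((P -> P) /\ P) = min(1, 0.25) = 0.25
  ((~P \/ (Q \/ P)) \/ ((P -> P) /\ P)) = max(0.5, 0.25) = 0.5
  (Q -> P): 0.5 > 0.25, so result = 0.25
  (((~P \/ (Q \/ P)) \/ ((P -> P) /\ P)) \/ (Q -> P)) = max(0.5, 0.25) = 0.5
Checking all 25 assignments confirms none give a value below 0.50.

0.50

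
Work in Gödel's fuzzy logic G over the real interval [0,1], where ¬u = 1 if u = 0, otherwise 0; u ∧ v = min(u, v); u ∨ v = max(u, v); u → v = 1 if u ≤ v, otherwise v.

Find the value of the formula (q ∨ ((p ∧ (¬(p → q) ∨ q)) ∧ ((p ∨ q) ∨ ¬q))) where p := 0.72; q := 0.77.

0.77

(p → q): 0.72 ≤ 0.77, so result = 1
¬(p → q): Gödel ¬ of 1 = 0 (operand ≠ 0)
(¬(p → q) ∨ q) = max(0, 0.77) = 0.77
(p ∧ (¬(p → q) ∨ q)) = min(0.72, 0.77) = 0.72
(p ∨ q) = max(0.72, 0.77) = 0.77
¬q: Gödel ¬ of 0.77 = 0 (operand ≠ 0)
((p ∨ q) ∨ ¬q) = max(0.77, 0) = 0.77
((p ∧ (¬(p → q) ∨ q)) ∧ ((p ∨ q) ∨ ¬q)) = min(0.72, 0.77) = 0.72
(q ∨ ((p ∧ (¬(p → q) ∨ q)) ∧ ((p ∨ q) ∨ ¬q))) = max(0.77, 0.72) = 0.77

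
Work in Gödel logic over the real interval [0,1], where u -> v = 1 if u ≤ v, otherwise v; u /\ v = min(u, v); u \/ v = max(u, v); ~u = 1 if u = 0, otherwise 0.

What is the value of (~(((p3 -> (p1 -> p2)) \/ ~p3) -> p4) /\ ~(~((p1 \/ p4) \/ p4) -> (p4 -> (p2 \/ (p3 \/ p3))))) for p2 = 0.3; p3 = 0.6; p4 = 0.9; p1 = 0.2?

0.00

(p1 -> p2): 0.2 ≤ 0.3, so result = 1
(p3 -> (p1 -> p2)): 0.6 ≤ 1, so result = 1
~p3: Gödel ¬ of 0.6 = 0 (operand ≠ 0)
((p3 -> (p1 -> p2)) \/ ~p3) = max(1, 0) = 1
(((p3 -> (p1 -> p2)) \/ ~p3) -> p4): 1 > 0.9, so result = 0.9
~(((p3 -> (p1 -> p2)) \/ ~p3) -> p4): Gödel ¬ of 0.9 = 0 (operand ≠ 0)
(p1 \/ p4) = max(0.2, 0.9) = 0.9
((p1 \/ p4) \/ p4) = max(0.9, 0.9) = 0.9
~((p1 \/ p4) \/ p4): Gödel ¬ of 0.9 = 0 (operand ≠ 0)
(p3 \/ p3) = max(0.6, 0.6) = 0.6
(p2 \/ (p3 \/ p3)) = max(0.3, 0.6) = 0.6
(p4 -> (p2 \/ (p3 \/ p3))): 0.9 > 0.6, so result = 0.6
(~((p1 \/ p4) \/ p4) -> (p4 -> (p2 \/ (p3 \/ p3)))): 0 ≤ 0.6, so result = 1
~(~((p1 \/ p4) \/ p4) -> (p4 -> (p2 \/ (p3 \/ p3)))): Gödel ¬ of 1 = 0 (operand ≠ 0)
(~(((p3 -> (p1 -> p2)) \/ ~p3) -> p4) /\ ~(~((p1 \/ p4) \/ p4) -> (p4 -> (p2 \/ (p3 \/ p3))))) = min(0, 0) = 0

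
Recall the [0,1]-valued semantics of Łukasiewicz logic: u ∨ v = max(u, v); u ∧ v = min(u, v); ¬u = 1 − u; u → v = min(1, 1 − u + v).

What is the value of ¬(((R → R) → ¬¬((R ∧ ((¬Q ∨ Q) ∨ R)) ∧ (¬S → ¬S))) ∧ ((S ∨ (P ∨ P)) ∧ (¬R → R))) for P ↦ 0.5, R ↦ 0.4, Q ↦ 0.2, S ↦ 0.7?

(R → R): min(1, 1 − 0.4 + 0.4) = 1
¬Q: Łukasiewicz ¬ gives 1 − 0.2 = 0.8
(¬Q ∨ Q) = max(0.8, 0.2) = 0.8
((¬Q ∨ Q) ∨ R) = max(0.8, 0.4) = 0.8
(R ∧ ((¬Q ∨ Q) ∨ R)) = min(0.4, 0.8) = 0.4
¬S: Łukasiewicz ¬ gives 1 − 0.7 = 0.3
¬S: Łukasiewicz ¬ gives 1 − 0.7 = 0.3
(¬S → ¬S): min(1, 1 − 0.3 + 0.3) = 1
((R ∧ ((¬Q ∨ Q) ∨ R)) ∧ (¬S → ¬S)) = min(0.4, 1) = 0.4
¬((R ∧ ((¬Q ∨ Q) ∨ R)) ∧ (¬S → ¬S)): Łukasiewicz ¬ gives 1 − 0.4 = 0.6
¬¬((R ∧ ((¬Q ∨ Q) ∨ R)) ∧ (¬S → ¬S)): Łukasiewicz ¬ gives 1 − 0.6 = 0.4
((R → R) → ¬¬((R ∧ ((¬Q ∨ Q) ∨ R)) ∧ (¬S → ¬S))): min(1, 1 − 1 + 0.4) = 0.4
(P ∨ P) = max(0.5, 0.5) = 0.5
(S ∨ (P ∨ P)) = max(0.7, 0.5) = 0.7
¬R: Łukasiewicz ¬ gives 1 − 0.4 = 0.6
(¬R → R): min(1, 1 − 0.6 + 0.4) = 0.8
((S ∨ (P ∨ P)) ∧ (¬R → R)) = min(0.7, 0.8) = 0.7
(((R → R) → ¬¬((R ∧ ((¬Q ∨ Q) ∨ R)) ∧ (¬S → ¬S))) ∧ ((S ∨ (P ∨ P)) ∧ (¬R → R))) = min(0.4, 0.7) = 0.4
¬(((R → R) → ¬¬((R ∧ ((¬Q ∨ Q) ∨ R)) ∧ (¬S → ¬S))) ∧ ((S ∨ (P ∨ P)) ∧ (¬R → R))): Łukasiewicz ¬ gives 1 − 0.4 = 0.6

0.60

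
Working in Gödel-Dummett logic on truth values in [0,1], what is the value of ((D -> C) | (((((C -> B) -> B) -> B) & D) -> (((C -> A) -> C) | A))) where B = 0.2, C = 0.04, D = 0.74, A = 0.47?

0.47

(D -> C): 0.74 > 0.04, so result = 0.04
(C -> B): 0.04 ≤ 0.2, so result = 1
((C -> B) -> B): 1 > 0.2, so result = 0.2
(((C -> B) -> B) -> B): 0.2 ≤ 0.2, so result = 1
((((C -> B) -> B) -> B) & D) = min(1, 0.74) = 0.74
(C -> A): 0.04 ≤ 0.47, so result = 1
((C -> A) -> C): 1 > 0.04, so result = 0.04
(((C -> A) -> C) | A) = max(0.04, 0.47) = 0.47
(((((C -> B) -> B) -> B) & D) -> (((C -> A) -> C) | A)): 0.74 > 0.47, so result = 0.47
((D -> C) | (((((C -> B) -> B) -> B) & D) -> (((C -> A) -> C) | A))) = max(0.04, 0.47) = 0.47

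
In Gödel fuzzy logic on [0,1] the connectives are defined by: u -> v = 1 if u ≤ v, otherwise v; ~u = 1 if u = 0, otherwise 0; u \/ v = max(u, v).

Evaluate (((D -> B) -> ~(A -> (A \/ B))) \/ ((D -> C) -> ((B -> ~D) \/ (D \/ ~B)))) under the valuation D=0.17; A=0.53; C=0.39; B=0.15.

0.17

(D -> B): 0.17 > 0.15, so result = 0.15
(A \/ B) = max(0.53, 0.15) = 0.53
(A -> (A \/ B)): 0.53 ≤ 0.53, so result = 1
~(A -> (A \/ B)): Gödel ¬ of 1 = 0 (operand ≠ 0)
((D -> B) -> ~(A -> (A \/ B))): 0.15 > 0, so result = 0
(D -> C): 0.17 ≤ 0.39, so result = 1
~D: Gödel ¬ of 0.17 = 0 (operand ≠ 0)
(B -> ~D): 0.15 > 0, so result = 0
~B: Gödel ¬ of 0.15 = 0 (operand ≠ 0)
(D \/ ~B) = max(0.17, 0) = 0.17
((B -> ~D) \/ (D \/ ~B)) = max(0, 0.17) = 0.17
((D -> C) -> ((B -> ~D) \/ (D \/ ~B))): 1 > 0.17, so result = 0.17
(((D -> B) -> ~(A -> (A \/ B))) \/ ((D -> C) -> ((B -> ~D) \/ (D \/ ~B)))) = max(0, 0.17) = 0.17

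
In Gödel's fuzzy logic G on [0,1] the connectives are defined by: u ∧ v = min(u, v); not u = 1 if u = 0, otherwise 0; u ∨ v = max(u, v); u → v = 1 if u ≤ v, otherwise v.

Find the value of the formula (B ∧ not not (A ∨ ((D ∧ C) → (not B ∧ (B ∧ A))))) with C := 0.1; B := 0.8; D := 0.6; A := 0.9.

0.80

(D ∧ C) = min(0.6, 0.1) = 0.1
not B: Gödel ¬ of 0.8 = 0 (operand ≠ 0)
(B ∧ A) = min(0.8, 0.9) = 0.8
(not B ∧ (B ∧ A)) = min(0, 0.8) = 0
((D ∧ C) → (not B ∧ (B ∧ A))): 0.1 > 0, so result = 0
(A ∨ ((D ∧ C) → (not B ∧ (B ∧ A)))) = max(0.9, 0) = 0.9
not (A ∨ ((D ∧ C) → (not B ∧ (B ∧ A)))): Gödel ¬ of 0.9 = 0 (operand ≠ 0)
not not (A ∨ ((D ∧ C) → (not B ∧ (B ∧ A)))): Gödel ¬ of 0 = 1 (operand is 0)
(B ∧ not not (A ∨ ((D ∧ C) → (not B ∧ (B ∧ A))))) = min(0.8, 1) = 0.8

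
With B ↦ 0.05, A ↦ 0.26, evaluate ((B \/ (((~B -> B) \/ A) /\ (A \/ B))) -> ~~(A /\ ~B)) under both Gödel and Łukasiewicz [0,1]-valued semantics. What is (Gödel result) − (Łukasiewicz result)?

-1.00

Gödel evaluation:
  ~B: Gödel ¬ of 0.05 = 0 (operand ≠ 0)
  (~B -> B): 0 ≤ 0.05, so result = 1
  ((~B -> B) \/ A) = max(1, 0.26) = 1
  (A \/ B) = max(0.26, 0.05) = 0.26
  (((~B -> B) \/ A) /\ (A \/ B)) = min(1, 0.26) = 0.26
  (B \/ (((~B -> B) \/ A) /\ (A \/ B))) = max(0.05, 0.26) = 0.26
  ~B: Gödel ¬ of 0.05 = 0 (operand ≠ 0)
  (A /\ ~B) = min(0.26, 0) = 0
  ~(A /\ ~B): Gödel ¬ of 0 = 1 (operand is 0)
  ~~(A /\ ~B): Gödel ¬ of 1 = 0 (operand ≠ 0)
  ((B \/ (((~B -> B) \/ A) /\ (A \/ B))) -> ~~(A /\ ~B)): 0.26 > 0, so result = 0
  Gödel value = 0
Łukasiewicz evaluation:
  ~B: Łukasiewicz ¬ gives 1 − 0.05 = 0.95
  (~B -> B): min(1, 1 − 0.95 + 0.05) = 0.1
  ((~B -> B) \/ A) = max(0.1, 0.26) = 0.26
  (A \/ B) = max(0.26, 0.05) = 0.26
  (((~B -> B) \/ A) /\ (A \/ B)) = min(0.26, 0.26) = 0.26
  (B \/ (((~B -> B) \/ A) /\ (A \/ B))) = max(0.05, 0.26) = 0.26
  ~B: Łukasiewicz ¬ gives 1 − 0.05 = 0.95
  (A /\ ~B) = min(0.26, 0.95) = 0.26
  ~(A /\ ~B): Łukasiewicz ¬ gives 1 − 0.26 = 0.74
  ~~(A /\ ~B): Łukasiewicz ¬ gives 1 − 0.74 = 0.26
  ((B \/ (((~B -> B) \/ A) /\ (A \/ B))) -> ~~(A /\ ~B)): min(1, 1 − 0.26 + 0.26) = 1
  Łukasiewicz value = 1
Difference: 0 − 1 = -1.00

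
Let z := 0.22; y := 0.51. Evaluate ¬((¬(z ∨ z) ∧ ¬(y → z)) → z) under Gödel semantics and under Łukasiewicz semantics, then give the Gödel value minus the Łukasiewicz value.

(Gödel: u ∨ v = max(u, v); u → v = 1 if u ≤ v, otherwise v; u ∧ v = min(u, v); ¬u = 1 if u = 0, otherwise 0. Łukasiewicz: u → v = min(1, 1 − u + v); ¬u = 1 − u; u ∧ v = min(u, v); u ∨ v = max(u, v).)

-0.07

Gödel evaluation:
  (z ∨ z) = max(0.22, 0.22) = 0.22
  ¬(z ∨ z): Gödel ¬ of 0.22 = 0 (operand ≠ 0)
  (y → z): 0.51 > 0.22, so result = 0.22
  ¬(y → z): Gödel ¬ of 0.22 = 0 (operand ≠ 0)
  (¬(z ∨ z) ∧ ¬(y → z)) = min(0, 0) = 0
  ((¬(z ∨ z) ∧ ¬(y → z)) → z): 0 ≤ 0.22, so result = 1
  ¬((¬(z ∨ z) ∧ ¬(y → z)) → z): Gödel ¬ of 1 = 0 (operand ≠ 0)
  Gödel value = 0
Łukasiewicz evaluation:
  (z ∨ z) = max(0.22, 0.22) = 0.22
  ¬(z ∨ z): Łukasiewicz ¬ gives 1 − 0.22 = 0.78
  (y → z): min(1, 1 − 0.51 + 0.22) = 0.71
  ¬(y → z): Łukasiewicz ¬ gives 1 − 0.71 = 0.29
  (¬(z ∨ z) ∧ ¬(y → z)) = min(0.78, 0.29) = 0.29
  ((¬(z ∨ z) ∧ ¬(y → z)) → z): min(1, 1 − 0.29 + 0.22) = 0.93
  ¬((¬(z ∨ z) ∧ ¬(y → z)) → z): Łukasiewicz ¬ gives 1 − 0.93 = 0.07
  Łukasiewicz value = 0.07
Difference: 0 − 0.07 = -0.07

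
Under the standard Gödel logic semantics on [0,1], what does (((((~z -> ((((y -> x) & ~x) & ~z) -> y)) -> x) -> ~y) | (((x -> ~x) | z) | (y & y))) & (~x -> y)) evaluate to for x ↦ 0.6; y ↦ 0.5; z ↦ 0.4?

~z: Gödel ¬ of 0.4 = 0 (operand ≠ 0)
(y -> x): 0.5 ≤ 0.6, so result = 1
~x: Gödel ¬ of 0.6 = 0 (operand ≠ 0)
((y -> x) & ~x) = min(1, 0) = 0
~z: Gödel ¬ of 0.4 = 0 (operand ≠ 0)
(((y -> x) & ~x) & ~z) = min(0, 0) = 0
((((y -> x) & ~x) & ~z) -> y): 0 ≤ 0.5, so result = 1
(~z -> ((((y -> x) & ~x) & ~z) -> y)): 0 ≤ 1, so result = 1
((~z -> ((((y -> x) & ~x) & ~z) -> y)) -> x): 1 > 0.6, so result = 0.6
~y: Gödel ¬ of 0.5 = 0 (operand ≠ 0)
(((~z -> ((((y -> x) & ~x) & ~z) -> y)) -> x) -> ~y): 0.6 > 0, so result = 0
~x: Gödel ¬ of 0.6 = 0 (operand ≠ 0)
(x -> ~x): 0.6 > 0, so result = 0
((x -> ~x) | z) = max(0, 0.4) = 0.4
(y & y) = min(0.5, 0.5) = 0.5
(((x -> ~x) | z) | (y & y)) = max(0.4, 0.5) = 0.5
((((~z -> ((((y -> x) & ~x) & ~z) -> y)) -> x) -> ~y) | (((x -> ~x) | z) | (y & y))) = max(0, 0.5) = 0.5
~x: Gödel ¬ of 0.6 = 0 (operand ≠ 0)
(~x -> y): 0 ≤ 0.5, so result = 1
(((((~z -> ((((y -> x) & ~x) & ~z) -> y)) -> x) -> ~y) | (((x -> ~x) | z) | (y & y))) & (~x -> y)) = min(0.5, 1) = 0.5

0.50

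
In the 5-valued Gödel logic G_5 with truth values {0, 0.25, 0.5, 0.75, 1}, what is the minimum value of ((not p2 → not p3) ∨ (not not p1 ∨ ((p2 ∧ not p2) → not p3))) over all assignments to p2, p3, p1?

1.00

Every assignment gives 1. For instance at p2 = 0, p3 = 0, p1 = 0:
  not p2: Gödel ¬ of 0 = 1 (operand is 0)
  not p3: Gödel ¬ of 0 = 1 (operand is 0)
  (not p2 → not p3): 1 ≤ 1, so result = 1
  not p1: Gödel ¬ of 0 = 1 (operand is 0)
  not not p1: Gödel ¬ of 1 = 0 (operand ≠ 0)
  not p2: Gödel ¬ of 0 = 1 (operand is 0)
  (p2 ∧ not p2) = min(0, 1) = 0
  not p3: Gödel ¬ of 0 = 1 (operand is 0)
  ((p2 ∧ not p2) → not p3): 0 ≤ 1, so result = 1
  (not not p1 ∨ ((p2 ∧ not p2) → not p3)) = max(0, 1) = 1
  ((not p2 → not p3) ∨ (not not p1 ∨ ((p2 ∧ not p2) → not p3))) = max(1, 1) = 1
All 125 assignments give value 1 — the formula is a G_5-tautology.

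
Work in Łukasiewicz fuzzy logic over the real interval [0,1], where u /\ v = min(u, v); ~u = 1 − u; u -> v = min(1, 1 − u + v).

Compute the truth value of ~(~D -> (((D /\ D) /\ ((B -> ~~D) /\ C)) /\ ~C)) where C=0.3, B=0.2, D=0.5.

~D: Łukasiewicz ¬ gives 1 − 0.5 = 0.5
(D /\ D) = min(0.5, 0.5) = 0.5
~D: Łukasiewicz ¬ gives 1 − 0.5 = 0.5
~~D: Łukasiewicz ¬ gives 1 − 0.5 = 0.5
(B -> ~~D): min(1, 1 − 0.2 + 0.5) = 1
((B -> ~~D) /\ C) = min(1, 0.3) = 0.3
((D /\ D) /\ ((B -> ~~D) /\ C)) = min(0.5, 0.3) = 0.3
~C: Łukasiewicz ¬ gives 1 − 0.3 = 0.7
(((D /\ D) /\ ((B -> ~~D) /\ C)) /\ ~C) = min(0.3, 0.7) = 0.3
(~D -> (((D /\ D) /\ ((B -> ~~D) /\ C)) /\ ~C)): min(1, 1 − 0.5 + 0.3) = 0.8
~(~D -> (((D /\ D) /\ ((B -> ~~D) /\ C)) /\ ~C)): Łukasiewicz ¬ gives 1 − 0.8 = 0.2

0.20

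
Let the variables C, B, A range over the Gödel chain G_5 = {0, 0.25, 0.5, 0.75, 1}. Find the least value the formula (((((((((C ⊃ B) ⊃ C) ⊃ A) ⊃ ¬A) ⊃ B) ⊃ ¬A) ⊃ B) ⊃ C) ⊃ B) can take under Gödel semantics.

The minimum is attained at C = 0, B = 0, A = 0:
  (C ⊃ B): 0 ≤ 0, so result = 1
  ((C ⊃ B) ⊃ C): 1 > 0, so result = 0
  (((C ⊃ B) ⊃ C) ⊃ A): 0 ≤ 0, so result = 1
  ¬A: Gödel ¬ of 0 = 1 (operand is 0)
  ((((C ⊃ B) ⊃ C) ⊃ A) ⊃ ¬A): 1 ≤ 1, so result = 1
  (((((C ⊃ B) ⊃ C) ⊃ A) ⊃ ¬A) ⊃ B): 1 > 0, so result = 0
  ¬A: Gödel ¬ of 0 = 1 (operand is 0)
  ((((((C ⊃ B) ⊃ C) ⊃ A) ⊃ ¬A) ⊃ B) ⊃ ¬A): 0 ≤ 1, so result = 1
  (((((((C ⊃ B) ⊃ C) ⊃ A) ⊃ ¬A) ⊃ B) ⊃ ¬A) ⊃ B): 1 > 0, so result = 0
  ((((((((C ⊃ B) ⊃ C) ⊃ A) ⊃ ¬A) ⊃ B) ⊃ ¬A) ⊃ B) ⊃ C): 0 ≤ 0, so result = 1
  (((((((((C ⊃ B) ⊃ C) ⊃ A) ⊃ ¬A) ⊃ B) ⊃ ¬A) ⊃ B) ⊃ C) ⊃ B): 1 > 0, so result = 0
Checking all 125 assignments confirms none give a value below 0.00.

0.00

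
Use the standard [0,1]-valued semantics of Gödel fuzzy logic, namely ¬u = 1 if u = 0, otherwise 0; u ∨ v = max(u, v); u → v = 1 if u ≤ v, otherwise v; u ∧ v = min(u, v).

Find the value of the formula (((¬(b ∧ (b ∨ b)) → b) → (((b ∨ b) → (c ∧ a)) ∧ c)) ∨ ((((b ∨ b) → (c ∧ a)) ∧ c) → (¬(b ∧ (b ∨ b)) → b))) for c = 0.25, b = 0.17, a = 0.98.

(b ∨ b) = max(0.17, 0.17) = 0.17
(b ∧ (b ∨ b)) = min(0.17, 0.17) = 0.17
¬(b ∧ (b ∨ b)): Gödel ¬ of 0.17 = 0 (operand ≠ 0)
(¬(b ∧ (b ∨ b)) → b): 0 ≤ 0.17, so result = 1
(b ∨ b) = max(0.17, 0.17) = 0.17
(c ∧ a) = min(0.25, 0.98) = 0.25
((b ∨ b) → (c ∧ a)): 0.17 ≤ 0.25, so result = 1
(((b ∨ b) → (c ∧ a)) ∧ c) = min(1, 0.25) = 0.25
((¬(b ∧ (b ∨ b)) → b) → (((b ∨ b) → (c ∧ a)) ∧ c)): 1 > 0.25, so result = 0.25
(b ∨ b) = max(0.17, 0.17) = 0.17
(c ∧ a) = min(0.25, 0.98) = 0.25
((b ∨ b) → (c ∧ a)): 0.17 ≤ 0.25, so result = 1
(((b ∨ b) → (c ∧ a)) ∧ c) = min(1, 0.25) = 0.25
(b ∨ b) = max(0.17, 0.17) = 0.17
(b ∧ (b ∨ b)) = min(0.17, 0.17) = 0.17
¬(b ∧ (b ∨ b)): Gödel ¬ of 0.17 = 0 (operand ≠ 0)
(¬(b ∧ (b ∨ b)) → b): 0 ≤ 0.17, so result = 1
((((b ∨ b) → (c ∧ a)) ∧ c) → (¬(b ∧ (b ∨ b)) → b)): 0.25 ≤ 1, so result = 1
(((¬(b ∧ (b ∨ b)) → b) → (((b ∨ b) → (c ∧ a)) ∧ c)) ∨ ((((b ∨ b) → (c ∧ a)) ∧ c) → (¬(b ∧ (b ∨ b)) → b))) = max(0.25, 1) = 1

1.00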